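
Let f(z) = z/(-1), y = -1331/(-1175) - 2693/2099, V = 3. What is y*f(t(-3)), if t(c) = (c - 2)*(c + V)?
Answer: 0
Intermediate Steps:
t(c) = (-2 + c)*(3 + c) (t(c) = (c - 2)*(c + 3) = (-2 + c)*(3 + c))
y = -370506/2466325 (y = -1331*(-1/1175) - 2693*1/2099 = 1331/1175 - 2693/2099 = -370506/2466325 ≈ -0.15023)
f(z) = -z (f(z) = z*(-1) = -z)
y*f(t(-3)) = -(-370506)*(-6 - 3 + (-3)**2)/2466325 = -(-370506)*(-6 - 3 + 9)/2466325 = -(-370506)*0/2466325 = -370506/2466325*0 = 0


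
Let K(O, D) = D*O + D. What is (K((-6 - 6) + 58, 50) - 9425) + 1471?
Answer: -5604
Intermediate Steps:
K(O, D) = D + D*O
(K((-6 - 6) + 58, 50) - 9425) + 1471 = (50*(1 + ((-6 - 6) + 58)) - 9425) + 1471 = (50*(1 + (-12 + 58)) - 9425) + 1471 = (50*(1 + 46) - 9425) + 1471 = (50*47 - 9425) + 1471 = (2350 - 9425) + 1471 = -7075 + 1471 = -5604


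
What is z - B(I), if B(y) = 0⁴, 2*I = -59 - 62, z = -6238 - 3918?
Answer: -10156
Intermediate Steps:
z = -10156
I = -121/2 (I = (-59 - 62)/2 = (½)*(-121) = -121/2 ≈ -60.500)
B(y) = 0
z - B(I) = -10156 - 1*0 = -10156 + 0 = -10156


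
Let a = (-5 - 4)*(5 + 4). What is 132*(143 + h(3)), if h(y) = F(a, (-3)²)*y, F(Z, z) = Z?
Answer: -13200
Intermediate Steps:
a = -81 (a = -9*9 = -81)
h(y) = -81*y
132*(143 + h(3)) = 132*(143 - 81*3) = 132*(143 - 243) = 132*(-100) = -13200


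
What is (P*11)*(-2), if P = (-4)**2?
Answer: -352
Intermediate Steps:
P = 16
(P*11)*(-2) = (16*11)*(-2) = 176*(-2) = -352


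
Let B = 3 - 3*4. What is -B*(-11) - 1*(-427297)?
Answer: 427198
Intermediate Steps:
B = -9 (B = 3 - 12 = -9)
-B*(-11) - 1*(-427297) = -1*(-9)*(-11) - 1*(-427297) = 9*(-11) + 427297 = -99 + 427297 = 427198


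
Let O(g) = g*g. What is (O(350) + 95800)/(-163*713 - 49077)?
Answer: -54575/41324 ≈ -1.3207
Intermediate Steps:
O(g) = g**2
(O(350) + 95800)/(-163*713 - 49077) = (350**2 + 95800)/(-163*713 - 49077) = (122500 + 95800)/(-116219 - 49077) = 218300/(-165296) = 218300*(-1/165296) = -54575/41324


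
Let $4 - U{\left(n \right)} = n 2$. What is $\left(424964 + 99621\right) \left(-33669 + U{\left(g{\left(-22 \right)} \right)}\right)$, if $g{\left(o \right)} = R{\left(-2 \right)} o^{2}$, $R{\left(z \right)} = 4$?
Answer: $-19691347145$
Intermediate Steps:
$g{\left(o \right)} = 4 o^{2}$
$U{\left(n \right)} = 4 - 2 n$ ($U{\left(n \right)} = 4 - n 2 = 4 - 2 n$)
$\left(424964 + 99621\right) \left(-33669 + U{\left(g{\left(-22 \right)} \right)}\right) = \left(424964 + 99621\right) \left(-33669 + \left(4 - 2 \cdot 4 \left(-22\right)^{2}\right)\right) = 524585 \left(-33669 + \left(4 - 2 \cdot 4 \cdot 484\right)\right) = 524585 \left(-33669 + \left(4 - 3872\right)\right) = 524585 \left(-33669 - 3868\right) = 524585 \left(-37537\right) = -19691347145$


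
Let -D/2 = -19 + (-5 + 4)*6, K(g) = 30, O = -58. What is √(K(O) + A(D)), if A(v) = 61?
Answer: √91 ≈ 9.5394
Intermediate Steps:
D = 50 (D = -2*(-19 + (-5 + 4)*6) = -2*(-19 - 1*6) = -2*(-19 - 6) = -2*(-25) = 50)
√(K(O) + A(D)) = √(30 + 61) = √91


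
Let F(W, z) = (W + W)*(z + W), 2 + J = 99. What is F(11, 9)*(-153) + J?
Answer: -67223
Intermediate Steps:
J = 97 (J = -2 + 99 = 97)
F(W, z) = 2*W*(W + z) (F(W, z) = (2*W)*(W + z) = 2*W*(W + z))
F(11, 9)*(-153) + J = (2*11*(11 + 9))*(-153) + 97 = (2*11*20)*(-153) + 97 = 440*(-153) + 97 = -67320 + 97 = -67223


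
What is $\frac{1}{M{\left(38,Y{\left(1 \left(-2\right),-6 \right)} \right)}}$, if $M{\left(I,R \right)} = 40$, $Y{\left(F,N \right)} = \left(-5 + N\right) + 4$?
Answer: $\frac{1}{40} \approx 0.025$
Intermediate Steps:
$Y{\left(F,N \right)} = -1 + N$
$\frac{1}{M{\left(38,Y{\left(1 \left(-2\right),-6 \right)} \right)}} = \frac{1}{40}$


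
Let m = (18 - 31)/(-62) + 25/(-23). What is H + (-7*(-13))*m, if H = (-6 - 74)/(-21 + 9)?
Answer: -313003/4278 ≈ -73.166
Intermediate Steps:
m = -1251/1426 (m = -13*(-1/62) + 25*(-1/23) = 13/62 - 25/23 = -1251/1426 ≈ -0.87728)
H = 20/3 (H = -80/(-12) = -80*(-1/12) = 20/3 ≈ 6.6667)
H + (-7*(-13))*m = 20/3 - 7*(-13)*(-1251/1426) = 20/3 + 91*(-1251/1426) = 20/3 - 113841/1426 = -313003/4278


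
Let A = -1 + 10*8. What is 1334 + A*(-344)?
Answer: -25842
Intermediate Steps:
A = 79 (A = -1 + 80 = 79)
1334 + A*(-344) = 1334 + 79*(-344) = 1334 - 27176 = -25842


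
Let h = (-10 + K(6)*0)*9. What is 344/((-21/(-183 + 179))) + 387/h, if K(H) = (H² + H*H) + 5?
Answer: 12857/210 ≈ 61.224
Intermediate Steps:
K(H) = 5 + 2*H² (K(H) = (H² + H²) + 5 = 2*H² + 5 = 5 + 2*H²)
h = -90 (h = (-10 + (5 + 2*6²)*0)*9 = (-10 + (5 + 2*36)*0)*9 = (-10 + (5 + 72)*0)*9 = (-10 + 77*0)*9 = (-10 + 0)*9 = -10*9 = -90)
344/((-21/(-183 + 179))) + 387/h = 344/((-21/(-183 + 179))) + 387/(-90) = 344/((-21/(-4))) + 387*(-1/90) = 344/((-21*(-¼))) - 43/10 = 344/(21/4) - 43/10 = 344*(4/21) - 43/10 = 1376/21 - 43/10 = 12857/210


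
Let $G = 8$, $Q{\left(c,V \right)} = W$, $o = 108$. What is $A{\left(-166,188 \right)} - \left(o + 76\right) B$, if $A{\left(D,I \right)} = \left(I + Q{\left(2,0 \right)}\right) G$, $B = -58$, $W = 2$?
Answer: $12192$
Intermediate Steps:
$Q{\left(c,V \right)} = 2$
$A{\left(D,I \right)} = 16 + 8 I$ ($A{\left(D,I \right)} = \left(I + 2\right) 8 = \left(2 + I\right) 8 = 16 + 8 I$)
$A{\left(-166,188 \right)} - \left(o + 76\right) B = \left(16 + 8 \cdot 188\right) - \left(108 + 76\right) \left(-58\right) = \left(16 + 1504\right) - 184 \left(-58\right) = 1520 - -10672 = 1520 + 10672 = 12192$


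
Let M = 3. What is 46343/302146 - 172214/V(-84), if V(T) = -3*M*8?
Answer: 13009276985/5438628 ≈ 2392.0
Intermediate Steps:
V(T) = -72 (V(T) = -3*3*8 = -9*8 = -72)
46343/302146 - 172214/V(-84) = 46343/302146 - 172214/(-72) = 46343*(1/302146) - 172214*(-1/72) = 46343/302146 + 86107/36 = 13009276985/5438628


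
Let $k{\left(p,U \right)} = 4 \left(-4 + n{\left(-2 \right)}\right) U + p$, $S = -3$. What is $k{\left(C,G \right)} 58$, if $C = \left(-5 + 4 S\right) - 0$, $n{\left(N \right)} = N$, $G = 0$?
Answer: $-986$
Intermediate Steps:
$C = -17$ ($C = \left(-5 + 4 \left(-3\right)\right) - 0 = \left(-5 - 12\right) + \left(-2 + 2\right) = -17 + 0 = -17$)
$k{\left(p,U \right)} = p - 24 U$ ($k{\left(p,U \right)} = 4 \left(-4 - 2\right) U + p = 4 \left(-6\right) U + p = - 24 U + p = p - 24 U$)
$k{\left(C,G \right)} 58 = \left(-17 - 0\right) 58 = \left(-17 + 0\right) 58 = \left(-17\right) 58 = -986$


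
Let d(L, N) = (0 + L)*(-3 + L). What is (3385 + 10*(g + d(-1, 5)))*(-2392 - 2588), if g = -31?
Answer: -15512700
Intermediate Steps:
d(L, N) = L*(-3 + L)
(3385 + 10*(g + d(-1, 5)))*(-2392 - 2588) = (3385 + 10*(-31 - (-3 - 1)))*(-2392 - 2588) = (3385 + 10*(-31 - 1*(-4)))*(-4980) = (3385 + 10*(-31 + 4))*(-4980) = (3385 + 10*(-27))*(-4980) = (3385 - 270)*(-4980) = 3115*(-4980) = -15512700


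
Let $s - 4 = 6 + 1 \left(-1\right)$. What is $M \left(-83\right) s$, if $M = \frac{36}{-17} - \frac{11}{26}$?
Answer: $\frac{838881}{442} \approx 1897.9$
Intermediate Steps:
$M = - \frac{1123}{442}$ ($M = 36 \left(- \frac{1}{17}\right) - \frac{11}{26} = - \frac{36}{17} - \frac{11}{26} = - \frac{1123}{442} \approx -2.5407$)
$s = 9$ ($s = 4 + \left(6 + 1 \left(-1\right)\right) = 4 + \left(6 - 1\right) = 4 + 5 = 9$)
$M \left(-83\right) s = \left(- \frac{1123}{442}\right) \left(-83\right) 9 = \frac{93209}{442} \cdot 9 = \frac{838881}{442}$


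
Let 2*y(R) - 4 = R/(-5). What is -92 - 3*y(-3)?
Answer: -989/10 ≈ -98.900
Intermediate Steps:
y(R) = 2 - R/10 (y(R) = 2 + (R/(-5))/2 = 2 + (R*(-⅕))/2 = 2 + (-R/5)/2 = 2 - R/10)
-92 - 3*y(-3) = -92 - 3*(2 - ⅒*(-3)) = -92 - 3*(2 + 3/10) = -92 - 3*23/10 = -92 - 1*69/10 = -92 - 69/10 = -989/10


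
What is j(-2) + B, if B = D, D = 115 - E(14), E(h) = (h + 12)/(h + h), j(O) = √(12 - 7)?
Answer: 1597/14 + √5 ≈ 116.31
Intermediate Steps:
j(O) = √5
E(h) = (12 + h)/(2*h) (E(h) = (12 + h)/((2*h)) = (12 + h)*(1/(2*h)) = (12 + h)/(2*h))
D = 1597/14 (D = 115 - (12 + 14)/(2*14) = 115 - 26/(2*14) = 115 - 1*13/14 = 115 - 13/14 = 1597/14 ≈ 114.07)
B = 1597/14 ≈ 114.07
j(-2) + B = √5 + 1597/14 = 1597/14 + √5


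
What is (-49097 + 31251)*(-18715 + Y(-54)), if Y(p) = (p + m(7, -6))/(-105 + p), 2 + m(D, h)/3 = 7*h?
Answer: 17700251718/53 ≈ 3.3397e+8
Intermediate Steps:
m(D, h) = -6 + 21*h (m(D, h) = -6 + 3*(7*h) = -6 + 21*h)
Y(p) = (-132 + p)/(-105 + p) (Y(p) = (p + (-6 + 21*(-6)))/(-105 + p) = (p + (-6 - 126))/(-105 + p) = (p - 132)/(-105 + p) = (-132 + p)/(-105 + p))
(-49097 + 31251)*(-18715 + Y(-54)) = (-49097 + 31251)*(-18715 + (-132 - 54)/(-105 - 54)) = -17846*(-18715 - 186/(-159)) = -17846*(-18715 - 1/159*(-186)) = -17846*(-18715 + 62/53) = -17846*(-991833/53) = 17700251718/53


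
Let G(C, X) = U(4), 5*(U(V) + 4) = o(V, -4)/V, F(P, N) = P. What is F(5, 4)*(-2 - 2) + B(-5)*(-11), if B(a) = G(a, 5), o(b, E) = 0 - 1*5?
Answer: 107/4 ≈ 26.750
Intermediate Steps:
o(b, E) = -5 (o(b, E) = 0 - 5 = -5)
U(V) = -4 - 1/V (U(V) = -4 + (-5/V)/5 = -4 - 1/V)
G(C, X) = -17/4 (G(C, X) = -4 - 1/4 = -4 - 1*¼ = -4 - ¼ = -17/4)
B(a) = -17/4
F(5, 4)*(-2 - 2) + B(-5)*(-11) = 5*(-2 - 2) - 17/4*(-11) = 5*(-4) + 187/4 = -20 + 187/4 = 107/4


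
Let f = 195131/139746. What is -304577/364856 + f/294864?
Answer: -1568793540737719/1879284985658208 ≈ -0.83478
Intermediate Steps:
f = 195131/139746 (f = 195131*(1/139746) = 195131/139746 ≈ 1.3963)
-304577/364856 + f/294864 = -304577/364856 + (195131/139746)/294864 = -304577*1/364856 + (195131/139746)*(1/294864) = -304577/364856 + 195131/41206064544 = -1568793540737719/1879284985658208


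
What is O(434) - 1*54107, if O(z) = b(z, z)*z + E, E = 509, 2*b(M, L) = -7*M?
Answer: -712844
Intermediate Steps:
b(M, L) = -7*M/2 (b(M, L) = (-7*M)/2 = -7*M/2)
O(z) = 509 - 7*z²/2 (O(z) = (-7*z/2)*z + 509 = -7*z²/2 + 509 = 509 - 7*z²/2)
O(434) - 1*54107 = (509 - 7/2*434²) - 1*54107 = (509 - 7/2*188356) - 54107 = (509 - 659246) - 54107 = -658737 - 54107 = -712844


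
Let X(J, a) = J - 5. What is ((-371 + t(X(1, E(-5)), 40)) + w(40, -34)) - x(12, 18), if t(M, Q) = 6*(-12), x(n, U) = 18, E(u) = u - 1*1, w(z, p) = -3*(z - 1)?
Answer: -578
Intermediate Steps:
w(z, p) = 3 - 3*z (w(z, p) = -3*(-1 + z) = 3 - 3*z)
E(u) = -1 + u (E(u) = u - 1 = -1 + u)
X(J, a) = -5 + J
t(M, Q) = -72
((-371 + t(X(1, E(-5)), 40)) + w(40, -34)) - x(12, 18) = ((-371 - 72) + (3 - 3*40)) - 1*18 = (-443 + (3 - 120)) - 18 = (-443 - 117) - 18 = -560 - 18 = -578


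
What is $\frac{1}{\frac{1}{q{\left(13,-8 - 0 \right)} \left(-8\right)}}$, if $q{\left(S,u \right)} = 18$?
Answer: $-144$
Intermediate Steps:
$\frac{1}{\frac{1}{q{\left(13,-8 - 0 \right)} \left(-8\right)}} = \frac{1}{\frac{1}{18 \left(-8\right)}} = \frac{1}{\frac{1}{-144}} = \frac{1}{- \frac{1}{144}} = -144$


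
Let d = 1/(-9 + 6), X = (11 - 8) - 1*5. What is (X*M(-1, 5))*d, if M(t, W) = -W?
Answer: -10/3 ≈ -3.3333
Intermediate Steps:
X = -2 (X = 3 - 5 = -2)
d = -⅓ (d = 1/(-3) = -⅓ ≈ -0.33333)
(X*M(-1, 5))*d = -(-2)*5*(-⅓) = -2*(-5)*(-⅓) = 10*(-⅓) = -10/3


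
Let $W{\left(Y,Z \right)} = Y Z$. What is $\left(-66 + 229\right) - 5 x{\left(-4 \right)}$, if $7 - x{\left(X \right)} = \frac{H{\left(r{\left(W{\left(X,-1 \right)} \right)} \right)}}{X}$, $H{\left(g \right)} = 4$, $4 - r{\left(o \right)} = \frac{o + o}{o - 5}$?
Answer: $123$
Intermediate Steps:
$r{\left(o \right)} = 4 - \frac{2 o}{-5 + o}$ ($r{\left(o \right)} = 4 - \frac{o + o}{o - 5} = 4 - \frac{2 o}{-5 + o}$)
$x{\left(X \right)} = 7 - \frac{4}{X}$
$\left(-66 + 229\right) - 5 x{\left(-4 \right)} = \left(-66 + 229\right) - 5 \left(7 - \frac{4}{-4}\right) = 163 - 5 \left(7 - -1\right) = 163 - 5 \left(7 + 1\right) = 163 - 40 = 123$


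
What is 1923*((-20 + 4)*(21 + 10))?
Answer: -953808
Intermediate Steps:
1923*((-20 + 4)*(21 + 10)) = 1923*(-16*31) = 1923*(-496) = -953808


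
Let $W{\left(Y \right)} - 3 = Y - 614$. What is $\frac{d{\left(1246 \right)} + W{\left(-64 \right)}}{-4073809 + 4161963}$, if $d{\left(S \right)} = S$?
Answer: $\frac{571}{88154} \approx 0.0064773$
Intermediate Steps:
$W{\left(Y \right)} = -611 + Y$ ($W{\left(Y \right)} = 3 + \left(Y - 614\right) = 3 + \left(-614 + Y\right) = -611 + Y$)
$\frac{d{\left(1246 \right)} + W{\left(-64 \right)}}{-4073809 + 4161963} = \frac{1246 - 675}{-4073809 + 4161963} = \frac{1246 - 675}{88154} = 571 \cdot \frac{1}{88154} = \frac{571}{88154}$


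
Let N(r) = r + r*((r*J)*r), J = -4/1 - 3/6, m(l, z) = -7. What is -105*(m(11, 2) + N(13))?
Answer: 2074905/2 ≈ 1.0375e+6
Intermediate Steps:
J = -9/2 (J = -4*1 - 3*1/6 = -4 - 1/2 = -9/2 ≈ -4.5000)
N(r) = r - 9*r**3/2 (N(r) = r + r*((r*(-9/2))*r) = r + r*((-9*r/2)*r) = r + r*(-9*r**2/2) = r - 9*r**3/2)
-105*(m(11, 2) + N(13)) = -105*(-7 + (13 - 9/2*13**3)) = -105*(-7 + (13 - 9/2*2197)) = -105*(-7 + (13 - 19773/2)) = -105*(-7 - 19747/2) = -105*(-19761/2) = 2074905/2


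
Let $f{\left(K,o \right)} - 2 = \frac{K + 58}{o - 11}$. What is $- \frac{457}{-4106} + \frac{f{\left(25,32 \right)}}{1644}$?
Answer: $\frac{8145359}{70877772} \approx 0.11492$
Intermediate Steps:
$f{\left(K,o \right)} = 2 + \frac{58 + K}{-11 + o}$ ($f{\left(K,o \right)} = 2 + \frac{K + 58}{o - 11} = 2 + \frac{58 + K}{-11 + o}$)
$- \frac{457}{-4106} + \frac{f{\left(25,32 \right)}}{1644} = - \frac{457}{-4106} + \frac{\frac{1}{-11 + 32} \left(36 + 25 + 2 \cdot 32\right)}{1644} = \left(-457\right) \left(- \frac{1}{4106}\right) + \frac{36 + 25 + 64}{21} \cdot \frac{1}{1644} = \frac{457}{4106} + \frac{1}{21} \cdot 125 \cdot \frac{1}{1644} = \frac{457}{4106} + \frac{125}{21} \cdot \frac{1}{1644} = \frac{457}{4106} + \frac{125}{34524} = \frac{8145359}{70877772}$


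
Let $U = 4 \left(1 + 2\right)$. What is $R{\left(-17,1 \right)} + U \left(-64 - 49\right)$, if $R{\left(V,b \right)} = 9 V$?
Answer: $-1509$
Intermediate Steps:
$U = 12$ ($U = 4 \cdot 3 = 12$)
$R{\left(-17,1 \right)} + U \left(-64 - 49\right) = 9 \left(-17\right) + 12 \left(-64 - 49\right) = -153 + 12 \left(-113\right) = -153 - 1356 = -1509$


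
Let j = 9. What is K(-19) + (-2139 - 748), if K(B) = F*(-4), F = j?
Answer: -2923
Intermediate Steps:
F = 9
K(B) = -36 (K(B) = 9*(-4) = -36)
K(-19) + (-2139 - 748) = -36 + (-2139 - 748) = -36 - 2887 = -2923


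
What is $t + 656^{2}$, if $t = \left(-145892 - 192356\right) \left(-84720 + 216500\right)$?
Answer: $-44573891104$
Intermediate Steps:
$t = -44574321440$ ($t = \left(-338248\right) 131780 = -44574321440$)
$t + 656^{2} = -44574321440 + 656^{2} = -44574321440 + 430336 = -44573891104$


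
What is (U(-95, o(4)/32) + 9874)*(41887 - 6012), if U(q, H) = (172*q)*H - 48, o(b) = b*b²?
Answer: -819887250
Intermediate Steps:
o(b) = b³
U(q, H) = -48 + 172*H*q (U(q, H) = 172*H*q - 48 = -48 + 172*H*q)
(U(-95, o(4)/32) + 9874)*(41887 - 6012) = ((-48 + 172*(4³/32)*(-95)) + 9874)*(41887 - 6012) = ((-48 + 172*(64*(1/32))*(-95)) + 9874)*35875 = ((-48 + 172*2*(-95)) + 9874)*35875 = ((-48 - 32680) + 9874)*35875 = (-32728 + 9874)*35875 = -22854*35875 = -819887250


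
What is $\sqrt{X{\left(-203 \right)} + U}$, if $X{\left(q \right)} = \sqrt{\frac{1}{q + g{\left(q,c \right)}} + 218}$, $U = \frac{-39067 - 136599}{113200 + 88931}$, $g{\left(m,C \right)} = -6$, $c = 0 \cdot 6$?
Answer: $\frac{\sqrt{-172333893356614 + 948788966961 \sqrt{9522249}}}{14081793} \approx 3.7277$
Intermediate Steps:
$c = 0$
$U = - \frac{175666}{202131} \approx -0.86907$
$X{\left(q \right)} = \sqrt{218 + \frac{1}{-6 + q}}$ ($X{\left(q \right)} = \sqrt{\frac{1}{q - 6} + 218} = \sqrt{\frac{1}{-6 + q} + 218} = \sqrt{218 + \frac{1}{-6 + q}}$)
$\sqrt{X{\left(-203 \right)} + U} = \sqrt{\sqrt{\frac{-1307 + 218 \left(-203\right)}{-6 - 203}} - \frac{175666}{202131}} = \sqrt{\sqrt{\frac{-1307 - 44254}{-209}} - \frac{175666}{202131}} = \sqrt{\sqrt{\left(- \frac{1}{209}\right) \left(-45561\right)} - \frac{175666}{202131}} = \sqrt{\sqrt{\frac{45561}{209}} - \frac{175666}{202131}} = \sqrt{\frac{\sqrt{9522249}}{209} - \frac{175666}{202131}} = \sqrt{- \frac{175666}{202131} + \frac{\sqrt{9522249}}{209}}$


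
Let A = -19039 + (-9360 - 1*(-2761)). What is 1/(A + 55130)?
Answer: 1/29492 ≈ 3.3907e-5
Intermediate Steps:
A = -25638 (A = -19039 + (-9360 + 2761) = -19039 - 6599 = -25638)
1/(A + 55130) = 1/(-25638 + 55130) = 1/29492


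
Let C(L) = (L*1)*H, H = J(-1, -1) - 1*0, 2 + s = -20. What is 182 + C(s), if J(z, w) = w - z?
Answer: 182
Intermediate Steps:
s = -22 (s = -2 - 20 = -22)
H = 0 (H = (-1 - 1*(-1)) - 1*0 = (-1 + 1) + 0 = 0 + 0 = 0)
C(L) = 0 (C(L) = (L*1)*0 = L*0 = 0)
182 + C(s) = 182 + 0 = 182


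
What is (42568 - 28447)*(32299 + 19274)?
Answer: 728262333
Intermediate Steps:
(42568 - 28447)*(32299 + 19274) = 14121*51573 = 728262333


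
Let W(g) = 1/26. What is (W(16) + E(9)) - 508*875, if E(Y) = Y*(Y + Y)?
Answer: -11552787/26 ≈ -4.4434e+5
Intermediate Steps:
W(g) = 1/26
E(Y) = 2*Y² (E(Y) = Y*(2*Y) = 2*Y²)
(W(16) + E(9)) - 508*875 = (1/26 + 2*9²) - 508*875 = (1/26 + 2*81) - 444500 = (1/26 + 162) - 444500 = 4213/26 - 444500 = -11552787/26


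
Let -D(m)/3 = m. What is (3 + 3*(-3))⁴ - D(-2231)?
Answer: -5397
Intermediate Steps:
D(m) = -3*m
(3 + 3*(-3))⁴ - D(-2231) = (3 + 3*(-3))⁴ - (-3)*(-2231) = (3 - 9)⁴ - 1*6693 = (-6)⁴ - 6693 = 1296 - 6693 = -5397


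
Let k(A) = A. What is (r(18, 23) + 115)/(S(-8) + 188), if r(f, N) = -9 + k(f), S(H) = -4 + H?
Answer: 31/44 ≈ 0.70455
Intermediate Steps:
r(f, N) = -9 + f
(r(18, 23) + 115)/(S(-8) + 188) = ((-9 + 18) + 115)/((-4 - 8) + 188) = (9 + 115)/(-12 + 188) = 124/176 = 124*(1/176) = 31/44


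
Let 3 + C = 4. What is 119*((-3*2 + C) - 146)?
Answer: -17969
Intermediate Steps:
C = 1 (C = -3 + 4 = 1)
119*((-3*2 + C) - 146) = 119*((-3*2 + 1) - 146) = 119*((-6 + 1) - 146) = 119*(-5 - 146) = 119*(-151) = -17969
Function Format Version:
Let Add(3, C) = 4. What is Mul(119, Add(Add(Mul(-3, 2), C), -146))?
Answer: -17969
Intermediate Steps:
C = 1 (C = Add(-3, 4) = 1)
Mul(119, Add(Add(Mul(-3, 2), C), -146)) = Mul(119, Add(Add(Mul(-3, 2), 1), -146)) = Mul(119, Add(Add(-6, 1), -146)) = Mul(119, Add(-5, -146)) = Mul(119, -151) = -17969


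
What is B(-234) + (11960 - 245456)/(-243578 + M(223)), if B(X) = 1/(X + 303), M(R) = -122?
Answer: 4088731/4203825 ≈ 0.97262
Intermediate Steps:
B(X) = 1/(303 + X)
B(-234) + (11960 - 245456)/(-243578 + M(223)) = 1/(303 - 234) + (11960 - 245456)/(-243578 - 122) = 1/69 - 233496/(-243700) = 1/69 - 233496*(-1/243700) = 1/69 + 58374/60925 = 4088731/4203825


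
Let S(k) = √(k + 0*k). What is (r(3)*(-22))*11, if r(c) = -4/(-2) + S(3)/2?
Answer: -484 - 121*√3 ≈ -693.58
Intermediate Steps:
S(k) = √k (S(k) = √(k + 0) = √k)
r(c) = 2 + √3/2 (r(c) = -4/(-2) + √3/2 = -4*(-½) + √3*(½) = 2 + √3/2)
(r(3)*(-22))*11 = ((2 + √3/2)*(-22))*11 = (-44 - 11*√3)*11 = -484 - 121*√3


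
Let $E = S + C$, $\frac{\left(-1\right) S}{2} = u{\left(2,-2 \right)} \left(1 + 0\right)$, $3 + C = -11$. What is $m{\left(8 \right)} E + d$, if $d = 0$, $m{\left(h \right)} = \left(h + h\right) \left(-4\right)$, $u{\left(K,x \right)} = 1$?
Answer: $1024$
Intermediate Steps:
$C = -14$ ($C = -3 - 11 = -14$)
$S = -2$ ($S = - 2 \cdot 1 \left(1 + 0\right) = - 2 \cdot 1 \cdot 1 = \left(-2\right) 1 = -2$)
$m{\left(h \right)} = - 8 h$ ($m{\left(h \right)} = 2 h \left(-4\right) = - 8 h$)
$E = -16$ ($E = -2 - 14 = -16$)
$m{\left(8 \right)} E + d = \left(-8\right) 8 \left(-16\right) + 0 = \left(-64\right) \left(-16\right) + 0 = 1024 + 0 = 1024$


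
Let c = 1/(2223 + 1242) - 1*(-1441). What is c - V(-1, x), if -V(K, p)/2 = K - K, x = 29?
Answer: 4993066/3465 ≈ 1441.0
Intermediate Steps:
V(K, p) = 0 (V(K, p) = -2*(K - K) = -2*0 = 0)
c = 4993066/3465 (c = 1/3465 + 1441 = 4993066/3465 ≈ 1441.0)
c - V(-1, x) = 4993066/3465 - 1*0 = 4993066/3465 + 0 = 4993066/3465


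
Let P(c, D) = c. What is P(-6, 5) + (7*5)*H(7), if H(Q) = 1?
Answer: 29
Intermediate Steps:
P(-6, 5) + (7*5)*H(7) = -6 + (7*5)*1 = -6 + 35*1 = -6 + 35 = 29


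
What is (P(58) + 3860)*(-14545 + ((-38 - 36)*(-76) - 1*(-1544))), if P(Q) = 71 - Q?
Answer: -28571121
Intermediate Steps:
(P(58) + 3860)*(-14545 + ((-38 - 36)*(-76) - 1*(-1544))) = ((71 - 1*58) + 3860)*(-14545 + ((-38 - 36)*(-76) - 1*(-1544))) = ((71 - 58) + 3860)*(-14545 + (-74*(-76) + 1544)) = (13 + 3860)*(-14545 + (5624 + 1544)) = 3873*(-14545 + 7168) = 3873*(-7377) = -28571121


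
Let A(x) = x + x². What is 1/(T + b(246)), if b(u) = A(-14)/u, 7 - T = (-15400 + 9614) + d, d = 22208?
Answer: -123/2018954 ≈ -6.0923e-5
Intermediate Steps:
T = -16415 (T = 7 - ((-15400 + 9614) + 22208) = 7 - (-5786 + 22208) = 7 - 1*16422 = 7 - 16422 = -16415)
b(u) = 182/u (b(u) = (-14*(1 - 14))/u = (-14*(-13))/u = 182/u)
1/(T + b(246)) = 1/(-16415 + 182/246) = 1/(-16415 + 182*(1/246)) = 1/(-16415 + 91/123) = 1/(-2018954/123) = -123/2018954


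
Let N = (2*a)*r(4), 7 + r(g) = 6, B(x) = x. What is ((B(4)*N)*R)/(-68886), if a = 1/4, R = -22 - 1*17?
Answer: -13/11481 ≈ -0.0011323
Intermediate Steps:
R = -39 (R = -22 - 17 = -39)
r(g) = -1 (r(g) = -7 + 6 = -1)
a = ¼ ≈ 0.25000
N = -½ (N = (2*(¼))*(-1) = (½)*(-1) = -½ ≈ -0.50000)
((B(4)*N)*R)/(-68886) = ((4*(-½))*(-39))/(-68886) = -2*(-39)*(-1/68886) = 78*(-1/68886) = -13/11481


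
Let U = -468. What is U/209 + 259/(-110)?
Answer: -9601/2090 ≈ -4.5938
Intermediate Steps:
U/209 + 259/(-110) = -468/209 + 259/(-110) = -468*1/209 + 259*(-1/110) = -468/209 - 259/110 = -9601/2090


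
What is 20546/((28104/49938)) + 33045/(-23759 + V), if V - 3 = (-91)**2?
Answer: 264613765727/7248490 ≈ 36506.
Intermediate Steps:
V = 8284 (V = 3 + (-91)**2 = 3 + 8281 = 8284)
20546/((28104/49938)) + 33045/(-23759 + V) = 20546/((28104/49938)) + 33045/(-23759 + 8284) = 20546/((28104*(1/49938))) + 33045/(-15475) = 20546/(4684/8323) + 33045*(-1/15475) = 20546*(8323/4684) - 6609/3095 = 85502179/2342 - 6609/3095 = 264613765727/7248490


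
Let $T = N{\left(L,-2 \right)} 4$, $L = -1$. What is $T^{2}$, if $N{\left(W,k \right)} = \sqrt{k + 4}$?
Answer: $32$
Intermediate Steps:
$N{\left(W,k \right)} = \sqrt{4 + k}$
$T = 4 \sqrt{2}$ ($T = \sqrt{4 - 2} \cdot 4 = \sqrt{2} \cdot 4 = 4 \sqrt{2} \approx 5.6569$)
$T^{2} = \left(4 \sqrt{2}\right)^{2} = 32$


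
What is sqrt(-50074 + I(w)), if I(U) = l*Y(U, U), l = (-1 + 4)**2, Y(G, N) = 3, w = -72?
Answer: I*sqrt(50047) ≈ 223.71*I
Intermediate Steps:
l = 9 (l = 3**2 = 9)
I(U) = 27 (I(U) = 9*3 = 27)
sqrt(-50074 + I(w)) = sqrt(-50074 + 27) = sqrt(-50047) = I*sqrt(50047)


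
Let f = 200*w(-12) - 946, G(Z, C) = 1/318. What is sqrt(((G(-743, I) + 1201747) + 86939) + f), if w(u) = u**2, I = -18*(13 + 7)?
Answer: sqrt(133133791278)/318 ≈ 1147.4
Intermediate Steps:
I = -360 (I = -18*20 = -360)
G(Z, C) = 1/318
f = 27854 (f = 200*(-12)**2 - 946 = 200*144 - 946 = 28800 - 946 = 27854)
sqrt(((G(-743, I) + 1201747) + 86939) + f) = sqrt(((1/318 + 1201747) + 86939) + 27854) = sqrt((382155547/318 + 86939) + 27854) = sqrt(409802149/318 + 27854) = sqrt(418659721/318) = sqrt(133133791278)/318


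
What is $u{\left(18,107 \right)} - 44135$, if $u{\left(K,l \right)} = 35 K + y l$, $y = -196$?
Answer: $-64477$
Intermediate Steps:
$u{\left(K,l \right)} = - 196 l + 35 K$ ($u{\left(K,l \right)} = 35 K - 196 l = - 196 l + 35 K$)
$u{\left(18,107 \right)} - 44135 = \left(\left(-196\right) 107 + 35 \cdot 18\right) - 44135 = \left(-20972 + 630\right) - 44135 = -20342 - 44135 = -64477$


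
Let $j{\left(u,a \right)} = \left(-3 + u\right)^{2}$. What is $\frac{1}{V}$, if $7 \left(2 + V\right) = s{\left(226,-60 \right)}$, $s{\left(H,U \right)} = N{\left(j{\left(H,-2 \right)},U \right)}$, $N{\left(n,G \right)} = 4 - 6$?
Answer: $- \frac{7}{16} \approx -0.4375$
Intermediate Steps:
$N{\left(n,G \right)} = -2$
$s{\left(H,U \right)} = -2$
$V = - \frac{16}{7}$ ($V = -2 + \frac{1}{7} \left(-2\right) = -2 - \frac{2}{7} = - \frac{16}{7} \approx -2.2857$)
$\frac{1}{V} = \frac{1}{- \frac{16}{7}} = - \frac{7}{16}$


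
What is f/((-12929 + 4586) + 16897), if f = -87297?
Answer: -12471/1222 ≈ -10.205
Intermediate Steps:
f/((-12929 + 4586) + 16897) = -87297/((-12929 + 4586) + 16897) = -87297/(-8343 + 16897) = -87297/8554 = -87297*1/8554 = -12471/1222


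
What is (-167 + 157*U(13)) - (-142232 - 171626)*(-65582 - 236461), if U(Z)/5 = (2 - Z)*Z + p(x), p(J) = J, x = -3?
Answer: -94798726671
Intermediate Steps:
U(Z) = -15 + 5*Z*(2 - Z) (U(Z) = 5*((2 - Z)*Z - 3) = 5*(Z*(2 - Z) - 3) = 5*(-3 + Z*(2 - Z)) = -15 + 5*Z*(2 - Z))
(-167 + 157*U(13)) - (-142232 - 171626)*(-65582 - 236461) = (-167 + 157*(-15 - 5*13**2 + 10*13)) - (-142232 - 171626)*(-65582 - 236461) = (-167 + 157*(-15 - 5*169 + 130)) - (-313858)*(-302043) = (-167 + 157*(-15 - 845 + 130)) - 1*94798611894 = (-167 + 157*(-730)) - 94798611894 = (-167 - 114610) - 94798611894 = -114777 - 94798611894 = -94798726671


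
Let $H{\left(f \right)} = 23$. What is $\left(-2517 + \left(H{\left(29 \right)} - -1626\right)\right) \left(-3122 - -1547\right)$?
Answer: $1367100$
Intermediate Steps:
$\left(-2517 + \left(H{\left(29 \right)} - -1626\right)\right) \left(-3122 - -1547\right) = \left(-2517 + \left(23 - -1626\right)\right) \left(-3122 - -1547\right) = \left(-2517 + \left(23 + 1626\right)\right) \left(-3122 + 1547\right) = \left(-2517 + 1649\right) \left(-1575\right) = \left(-868\right) \left(-1575\right) = 1367100$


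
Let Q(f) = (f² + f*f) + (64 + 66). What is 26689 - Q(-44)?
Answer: 22687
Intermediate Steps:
Q(f) = 130 + 2*f² (Q(f) = (f² + f²) + 130 = 2*f² + 130 = 130 + 2*f²)
26689 - Q(-44) = 26689 - (130 + 2*(-44)²) = 26689 - (130 + 2*1936) = 26689 - (130 + 3872) = 26689 - 1*4002 = 26689 - 4002 = 22687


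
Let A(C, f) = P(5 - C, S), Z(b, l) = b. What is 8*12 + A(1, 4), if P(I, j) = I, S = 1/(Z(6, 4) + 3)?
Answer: 100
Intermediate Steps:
S = ⅑ (S = 1/(6 + 3) = 1/9 = ⅑ ≈ 0.11111)
A(C, f) = 5 - C
8*12 + A(1, 4) = 8*12 + (5 - 1*1) = 96 + (5 - 1) = 96 + 4 = 100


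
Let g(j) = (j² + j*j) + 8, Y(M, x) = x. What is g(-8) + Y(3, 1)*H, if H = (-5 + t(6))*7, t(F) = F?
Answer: 143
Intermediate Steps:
g(j) = 8 + 2*j² (g(j) = (j² + j²) + 8 = 2*j² + 8 = 8 + 2*j²)
H = 7 (H = (-5 + 6)*7 = 1*7 = 7)
g(-8) + Y(3, 1)*H = (8 + 2*(-8)²) + 1*7 = (8 + 2*64) + 7 = (8 + 128) + 7 = 136 + 7 = 143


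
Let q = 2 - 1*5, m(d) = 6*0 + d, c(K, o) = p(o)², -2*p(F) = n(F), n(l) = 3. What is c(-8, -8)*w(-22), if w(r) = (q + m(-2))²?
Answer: 225/4 ≈ 56.250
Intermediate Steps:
p(F) = -3/2 (p(F) = -½*3 = -3/2)
c(K, o) = 9/4 (c(K, o) = (-3/2)² = 9/4)
m(d) = d (m(d) = 0 + d = d)
q = -3 (q = 2 - 5 = -3)
w(r) = 25 (w(r) = (-3 - 2)² = (-5)² = 25)
c(-8, -8)*w(-22) = (9/4)*25 = 225/4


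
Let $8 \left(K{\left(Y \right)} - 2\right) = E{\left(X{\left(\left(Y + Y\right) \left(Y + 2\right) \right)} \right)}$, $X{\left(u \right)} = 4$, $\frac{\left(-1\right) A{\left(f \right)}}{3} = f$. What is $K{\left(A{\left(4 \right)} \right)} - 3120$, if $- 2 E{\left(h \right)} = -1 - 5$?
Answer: $- \frac{24941}{8} \approx -3117.6$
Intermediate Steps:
$A{\left(f \right)} = - 3 f$
$E{\left(h \right)} = 3$ ($E{\left(h \right)} = - \frac{-1 - 5}{2} = \left(- \frac{1}{2}\right) \left(-6\right) = 3$)
$K{\left(Y \right)} = \frac{19}{8}$ ($K{\left(Y \right)} = 2 + \frac{1}{8} \cdot 3 = 2 + \frac{3}{8} = \frac{19}{8}$)
$K{\left(A{\left(4 \right)} \right)} - 3120 = \frac{19}{8} - 3120 = - \frac{24941}{8}$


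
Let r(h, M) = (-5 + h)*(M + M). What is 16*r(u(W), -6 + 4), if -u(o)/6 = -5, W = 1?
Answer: -1600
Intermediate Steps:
u(o) = 30 (u(o) = -6*(-5) = 30)
r(h, M) = 2*M*(-5 + h) (r(h, M) = (-5 + h)*(2*M) = 2*M*(-5 + h))
16*r(u(W), -6 + 4) = 16*(2*(-6 + 4)*(-5 + 30)) = 16*(2*(-2)*25) = 16*(-100) = -1600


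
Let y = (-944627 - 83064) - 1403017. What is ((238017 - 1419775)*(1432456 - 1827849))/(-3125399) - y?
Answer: 7129673511598/3125399 ≈ 2.2812e+6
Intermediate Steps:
y = -2430708 (y = -1027691 - 1403017 = -2430708)
((238017 - 1419775)*(1432456 - 1827849))/(-3125399) - y = ((238017 - 1419775)*(1432456 - 1827849))/(-3125399) - 1*(-2430708) = -1181758*(-395393)*(-1/3125399) + 2430708 = 467258840894*(-1/3125399) + 2430708 = -467258840894/3125399 + 2430708 = 7129673511598/3125399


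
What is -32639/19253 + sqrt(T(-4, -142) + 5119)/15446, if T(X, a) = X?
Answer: -32639/19253 + sqrt(5115)/15446 ≈ -1.6906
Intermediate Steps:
-32639/19253 + sqrt(T(-4, -142) + 5119)/15446 = -32639/19253 + sqrt(-4 + 5119)/15446 = -32639*1/19253 + sqrt(5115)*(1/15446) = -32639/19253 + sqrt(5115)/15446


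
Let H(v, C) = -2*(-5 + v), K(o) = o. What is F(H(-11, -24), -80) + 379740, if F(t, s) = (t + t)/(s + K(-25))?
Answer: 39872636/105 ≈ 3.7974e+5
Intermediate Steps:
H(v, C) = 10 - 2*v
F(t, s) = 2*t/(-25 + s) (F(t, s) = (t + t)/(s - 25) = (2*t)/(-25 + s) = 2*t/(-25 + s))
F(H(-11, -24), -80) + 379740 = 2*(10 - 2*(-11))/(-25 - 80) + 379740 = 2*(10 + 22)/(-105) + 379740 = 2*32*(-1/105) + 379740 = -64/105 + 379740 = 39872636/105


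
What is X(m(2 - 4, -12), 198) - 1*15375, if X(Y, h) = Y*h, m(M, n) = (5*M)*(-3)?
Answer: -9435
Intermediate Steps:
m(M, n) = -15*M
X(m(2 - 4, -12), 198) - 1*15375 = -15*(2 - 4)*198 - 1*15375 = -15*(-2)*198 - 15375 = 30*198 - 15375 = 5940 - 15375 = -9435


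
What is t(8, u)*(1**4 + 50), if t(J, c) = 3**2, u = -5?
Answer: 459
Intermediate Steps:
t(J, c) = 9
t(8, u)*(1**4 + 50) = 9*(1**4 + 50) = 9*(1 + 50) = 9*51 = 459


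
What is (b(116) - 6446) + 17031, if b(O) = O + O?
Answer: 10817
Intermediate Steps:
b(O) = 2*O
(b(116) - 6446) + 17031 = (2*116 - 6446) + 17031 = (232 - 6446) + 17031 = -6214 + 17031 = 10817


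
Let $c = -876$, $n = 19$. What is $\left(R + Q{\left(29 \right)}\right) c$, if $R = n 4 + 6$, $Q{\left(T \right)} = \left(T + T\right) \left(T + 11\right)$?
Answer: $-2104152$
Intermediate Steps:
$Q{\left(T \right)} = 2 T \left(11 + T\right)$
$R = 82$ ($R = 19 \cdot 4 + 6 = 76 + 6 = 82$)
$\left(R + Q{\left(29 \right)}\right) c = \left(82 + 2 \cdot 29 \left(11 + 29\right)\right) \left(-876\right) = \left(82 + 2 \cdot 29 \cdot 40\right) \left(-876\right) = \left(82 + 2320\right) \left(-876\right) = 2402 \left(-876\right) = -2104152$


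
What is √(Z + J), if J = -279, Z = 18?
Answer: 3*I*√29 ≈ 16.155*I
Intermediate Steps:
√(Z + J) = √(18 - 279) = √(-261) = 3*I*√29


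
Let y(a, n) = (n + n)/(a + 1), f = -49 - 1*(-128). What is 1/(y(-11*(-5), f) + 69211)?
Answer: 28/1937987 ≈ 1.4448e-5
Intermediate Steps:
f = 79 (f = -49 + 128 = 79)
y(a, n) = 2*n/(1 + a) (y(a, n) = (2*n)/(1 + a) = 2*n/(1 + a))
1/(y(-11*(-5), f) + 69211) = 1/(2*79/(1 - 11*(-5)) + 69211) = 1/(2*79/(1 + 55) + 69211) = 1/(2*79/56 + 69211) = 1/(2*79*(1/56) + 69211) = 1/(79/28 + 69211) = 1/(1937987/28) = 28/1937987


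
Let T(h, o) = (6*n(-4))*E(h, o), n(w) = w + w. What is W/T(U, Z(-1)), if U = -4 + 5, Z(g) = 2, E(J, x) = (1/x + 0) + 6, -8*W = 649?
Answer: 649/2496 ≈ 0.26002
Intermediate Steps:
W = -649/8 (W = -⅛*649 = -649/8 ≈ -81.125)
E(J, x) = 6 + 1/x (E(J, x) = 1/x + 6 = 6 + 1/x)
n(w) = 2*w
U = 1
T(h, o) = -288 - 48/o (T(h, o) = (6*(2*(-4)))*(6 + 1/o) = (6*(-8))*(6 + 1/o) = -48*(6 + 1/o) = -288 - 48/o)
W/T(U, Z(-1)) = -649/(8*(-288 - 48/2)) = -649/(8*(-288 - 48*½)) = -649/(8*(-288 - 24)) = -649/8/(-312) = -649/8*(-1/312) = 649/2496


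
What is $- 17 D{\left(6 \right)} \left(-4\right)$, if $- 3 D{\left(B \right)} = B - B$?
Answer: $0$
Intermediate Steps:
$D{\left(B \right)} = 0$ ($D{\left(B \right)} = - \frac{B - B}{3} = \left(- \frac{1}{3}\right) 0 = 0$)
$- 17 D{\left(6 \right)} \left(-4\right) = \left(-17\right) 0 \left(-4\right) = 0 \left(-4\right) = 0$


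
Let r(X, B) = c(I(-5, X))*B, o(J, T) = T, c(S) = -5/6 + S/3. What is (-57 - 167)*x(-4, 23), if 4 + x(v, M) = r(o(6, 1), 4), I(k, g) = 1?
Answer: 1344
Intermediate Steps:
c(S) = -⅚ + S/3 (c(S) = -5*⅙ + S*(⅓) = -⅚ + S/3)
r(X, B) = -B/2 (r(X, B) = (-⅚ + (⅓)*1)*B = (-⅚ + ⅓)*B = -B/2)
x(v, M) = -6 (x(v, M) = -4 - ½*4 = -4 - 2 = -6)
(-57 - 167)*x(-4, 23) = (-57 - 167)*(-6) = -224*(-6) = 1344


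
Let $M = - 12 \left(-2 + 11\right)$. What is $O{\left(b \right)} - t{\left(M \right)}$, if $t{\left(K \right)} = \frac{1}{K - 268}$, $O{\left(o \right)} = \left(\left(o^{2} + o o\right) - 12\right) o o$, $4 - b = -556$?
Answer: $\frac{73953994956801}{376} \approx 1.9669 \cdot 10^{11}$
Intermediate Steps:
$b = 560$ ($b = 4 - -556 = 4 + 556 = 560$)
$M = -108$ ($M = \left(-12\right) 9 = -108$)
$O{\left(o \right)} = o^{2} \left(-12 + 2 o^{2}\right)$ ($O{\left(o \right)} = \left(\left(o^{2} + o^{2}\right) - 12\right) o o = \left(2 o^{2} - 12\right) o o = \left(-12 + 2 o^{2}\right) o o = o \left(-12 + 2 o^{2}\right) o = o^{2} \left(-12 + 2 o^{2}\right)$)
$t{\left(K \right)} = \frac{1}{-268 + K}$
$O{\left(b \right)} - t{\left(M \right)} = 2 \cdot 560^{2} \left(-6 + 560^{2}\right) - \frac{1}{-268 - 108} = 2 \cdot 313600 \left(-6 + 313600\right) - \frac{1}{-376} = 2 \cdot 313600 \cdot 313594 - - \frac{1}{376} = 196686156800 + \frac{1}{376} = \frac{73953994956801}{376}$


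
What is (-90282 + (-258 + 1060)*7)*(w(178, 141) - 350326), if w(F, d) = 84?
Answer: 29654289656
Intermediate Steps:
(-90282 + (-258 + 1060)*7)*(w(178, 141) - 350326) = (-90282 + (-258 + 1060)*7)*(84 - 350326) = (-90282 + 802*7)*(-350242) = (-90282 + 5614)*(-350242) = -84668*(-350242) = 29654289656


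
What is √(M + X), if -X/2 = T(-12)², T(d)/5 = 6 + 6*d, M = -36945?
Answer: 9*I*√3145 ≈ 504.72*I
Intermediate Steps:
T(d) = 30 + 30*d (T(d) = 5*(6 + 6*d) = 30 + 30*d)
X = -217800 (X = -2*(30 + 30*(-12))² = -2*(30 - 360)² = -2*(-330)² = -2*108900 = -217800)
√(M + X) = √(-36945 - 217800) = √(-254745) = 9*I*√3145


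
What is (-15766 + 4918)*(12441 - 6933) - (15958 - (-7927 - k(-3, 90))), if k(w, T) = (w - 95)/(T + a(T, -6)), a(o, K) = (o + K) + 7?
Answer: -10819214991/181 ≈ -5.9775e+7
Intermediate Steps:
a(o, K) = 7 + K + o (a(o, K) = (K + o) + 7 = 7 + K + o)
k(w, T) = (-95 + w)/(1 + 2*T) (k(w, T) = (w - 95)/(T + (7 - 6 + T)) = (-95 + w)/(T + (1 + T)) = (-95 + w)/(1 + 2*T))
(-15766 + 4918)*(12441 - 6933) - (15958 - (-7927 - k(-3, 90))) = (-15766 + 4918)*(12441 - 6933) - (15958 - (-7927 - (-95 - 3)/(1 + 2*90))) = -10848*5508 - (15958 - (-7927 - (-98)/(1 + 180))) = -59750784 - (15958 - (-7927 - (-98)/181)) = -59750784 - (15958 - (-7927 - 1*(-98/181))) = -59750784 - (15958 - (-7927 + 98/181)) = -59750784 - (15958 - 1*(-1434689/181)) = -59750784 - (15958 + 1434689/181) = -59750784 - 1*4323087/181 = -59750784 - 4323087/181 = -10819214991/181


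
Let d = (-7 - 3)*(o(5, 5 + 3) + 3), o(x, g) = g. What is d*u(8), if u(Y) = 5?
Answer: -550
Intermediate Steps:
d = -110 (d = (-7 - 3)*((5 + 3) + 3) = -10*(8 + 3) = -10*11 = -110)
d*u(8) = -110*5 = -550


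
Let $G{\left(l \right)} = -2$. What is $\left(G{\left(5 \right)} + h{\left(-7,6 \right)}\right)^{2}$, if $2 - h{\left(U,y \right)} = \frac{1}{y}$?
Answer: $\frac{1}{36} \approx 0.027778$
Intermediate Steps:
$h{\left(U,y \right)} = 2 - \frac{1}{y}$
$\left(G{\left(5 \right)} + h{\left(-7,6 \right)}\right)^{2} = \left(-2 + \left(2 - \frac{1}{6}\right)\right)^{2} = \left(-2 + \frac{11}{6}\right)^{2} = \left(- \frac{1}{6}\right)^{2} = \frac{1}{36}$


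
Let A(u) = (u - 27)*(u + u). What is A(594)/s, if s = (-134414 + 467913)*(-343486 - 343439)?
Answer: -74844/25454311175 ≈ -2.9403e-6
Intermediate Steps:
s = -229088800575 (s = 333499*(-686925) = -229088800575)
A(u) = 2*u*(-27 + u) (A(u) = (-27 + u)*(2*u) = 2*u*(-27 + u))
A(594)/s = (2*594*(-27 + 594))/(-229088800575) = (2*594*567)*(-1/229088800575) = 673596*(-1/229088800575) = -74844/25454311175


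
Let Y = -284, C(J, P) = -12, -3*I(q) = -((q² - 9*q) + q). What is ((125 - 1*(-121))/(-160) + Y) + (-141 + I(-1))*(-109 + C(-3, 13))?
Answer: 1312997/80 ≈ 16412.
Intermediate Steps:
I(q) = -8*q/3 + q²/3 (I(q) = -(-1)*((q² - 9*q) + q)/3 = -(-1)*(q² - 8*q)/3 = -(-q² + 8*q)/3 = -8*q/3 + q²/3)
((125 - 1*(-121))/(-160) + Y) + (-141 + I(-1))*(-109 + C(-3, 13)) = ((125 - 1*(-121))/(-160) - 284) + (-141 + (⅓)*(-1)*(-8 - 1))*(-109 - 12) = ((125 + 121)*(-1/160) - 284) + (-141 + (⅓)*(-1)*(-9))*(-121) = (246*(-1/160) - 284) + (-141 + 3)*(-121) = (-123/80 - 284) - 138*(-121) = -22843/80 + 16698 = 1312997/80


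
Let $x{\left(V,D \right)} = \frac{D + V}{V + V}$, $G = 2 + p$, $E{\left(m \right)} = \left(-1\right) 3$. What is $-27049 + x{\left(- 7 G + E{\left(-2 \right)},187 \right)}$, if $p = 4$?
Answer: $- \frac{1217276}{45} \approx -27051.0$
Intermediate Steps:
$E{\left(m \right)} = -3$
$G = 6$ ($G = 2 + 4 = 6$)
$x{\left(V,D \right)} = \frac{D + V}{2 V}$
$-27049 + x{\left(- 7 G + E{\left(-2 \right)},187 \right)} = -27049 + \frac{187 - 45}{2 \left(\left(-7\right) 6 - 3\right)} = -27049 + \frac{187 - 45}{2 \left(-42 - 3\right)} = -27049 + \frac{187 - 45}{2 \left(-45\right)} = -27049 + \frac{1}{2} \left(- \frac{1}{45}\right) 142 = -27049 - \frac{71}{45} = - \frac{1217276}{45}$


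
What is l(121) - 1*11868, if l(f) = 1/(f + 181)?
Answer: -3584135/302 ≈ -11868.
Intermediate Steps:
l(f) = 1/(181 + f)
l(121) - 1*11868 = 1/(181 + 121) - 1*11868 = 1/302 - 11868 = -3584135/302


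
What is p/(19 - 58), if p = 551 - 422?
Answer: -43/13 ≈ -3.3077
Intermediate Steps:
p = 129
p/(19 - 58) = 129/(19 - 58) = 129/(-39) = -1/39*129 = -43/13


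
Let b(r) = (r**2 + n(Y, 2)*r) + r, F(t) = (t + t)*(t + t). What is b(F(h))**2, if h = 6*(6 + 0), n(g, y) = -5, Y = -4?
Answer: 721090053734400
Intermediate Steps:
h = 36 (h = 6*6 = 36)
F(t) = 4*t**2 (F(t) = (2*t)*(2*t) = 4*t**2)
b(r) = r**2 - 4*r (b(r) = (r**2 - 5*r) + r = r**2 - 4*r)
b(F(h))**2 = ((4*36**2)*(-4 + 4*36**2))**2 = ((4*1296)*(-4 + 4*1296))**2 = (5184*(-4 + 5184))**2 = (5184*5180)**2 = 26853120**2 = 721090053734400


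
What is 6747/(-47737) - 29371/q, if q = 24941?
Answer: -1570360354/1190608517 ≈ -1.3190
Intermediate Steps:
6747/(-47737) - 29371/q = 6747/(-47737) - 29371/24941 = 6747*(-1/47737) - 29371*1/24941 = -6747/47737 - 29371/24941 = -1570360354/1190608517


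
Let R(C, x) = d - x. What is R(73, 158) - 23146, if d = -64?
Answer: -23368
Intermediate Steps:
R(C, x) = -64 - x
R(73, 158) - 23146 = (-64 - 1*158) - 23146 = (-64 - 158) - 23146 = -222 - 23146 = -23368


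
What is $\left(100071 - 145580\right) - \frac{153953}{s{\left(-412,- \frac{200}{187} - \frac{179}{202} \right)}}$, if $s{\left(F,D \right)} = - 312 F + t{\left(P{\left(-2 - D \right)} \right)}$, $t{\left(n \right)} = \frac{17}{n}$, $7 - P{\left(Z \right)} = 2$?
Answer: $- \frac{29251087898}{642737} \approx -45510.0$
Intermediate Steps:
$P{\left(Z \right)} = 5$ ($P{\left(Z \right)} = 7 - 2 = 5$)
$s{\left(F,D \right)} = \frac{17}{5} - 312 F$ ($s{\left(F,D \right)} = - 312 F + \frac{17}{5} = \frac{17}{5} - 312 F$)
$\left(100071 - 145580\right) - \frac{153953}{s{\left(-412,- \frac{200}{187} - \frac{179}{202} \right)}} = \left(100071 - 145580\right) - \frac{153953}{\frac{17}{5} - -128544} = \left(100071 - 145580\right) - \frac{153953}{\frac{17}{5} + 128544} = -45509 - \frac{153953}{\frac{642737}{5}} = -45509 - 153953 \cdot \frac{5}{642737} = -45509 - \frac{769765}{642737} = - \frac{29251087898}{642737}$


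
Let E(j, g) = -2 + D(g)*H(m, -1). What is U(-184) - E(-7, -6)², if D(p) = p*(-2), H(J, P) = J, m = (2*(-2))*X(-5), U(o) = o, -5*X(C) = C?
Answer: -2684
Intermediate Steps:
X(C) = -C/5
m = -4 (m = (2*(-2))*(-⅕*(-5)) = -4*1 = -4)
D(p) = -2*p
E(j, g) = -2 + 8*g (E(j, g) = -2 - 2*g*(-4) = -2 + 8*g)
U(-184) - E(-7, -6)² = -184 - (-2 + 8*(-6))² = -184 - (-2 - 48)² = -184 - 1*(-50)² = -184 - 1*2500 = -184 - 2500 = -2684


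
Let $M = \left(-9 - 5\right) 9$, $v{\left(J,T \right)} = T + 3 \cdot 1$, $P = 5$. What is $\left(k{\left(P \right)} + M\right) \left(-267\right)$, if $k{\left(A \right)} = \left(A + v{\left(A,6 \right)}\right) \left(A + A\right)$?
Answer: $-3738$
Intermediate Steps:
$v{\left(J,T \right)} = 3 + T$ ($v{\left(J,T \right)} = T + 3 = 3 + T$)
$M = -126$ ($M = \left(-14\right) 9 = -126$)
$k{\left(A \right)} = 2 A \left(9 + A\right)$ ($k{\left(A \right)} = \left(A + \left(3 + 6\right)\right) \left(A + A\right) = \left(A + 9\right) 2 A = \left(9 + A\right) 2 A = 2 A \left(9 + A\right)$)
$\left(k{\left(P \right)} + M\right) \left(-267\right) = \left(2 \cdot 5 \left(9 + 5\right) - 126\right) \left(-267\right) = \left(2 \cdot 5 \cdot 14 - 126\right) \left(-267\right) = \left(140 - 126\right) \left(-267\right) = 14 \left(-267\right) = -3738$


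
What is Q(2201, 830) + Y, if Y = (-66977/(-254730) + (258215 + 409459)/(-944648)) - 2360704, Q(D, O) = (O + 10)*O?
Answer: -100072345535422271/60157546260 ≈ -1.6635e+6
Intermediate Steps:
Q(D, O) = O*(10 + O) (Q(D, O) = (10 + O)*O = O*(10 + O))
Y = -142014186787894271/60157546260 (Y = (-66977*(-1/254730) + 667674*(-1/944648)) - 2360704 = (66977/254730 - 333837/472324) - 2360704 = -26701727231/60157546260 - 2360704 = -142014186787894271/60157546260 ≈ -2.3607e+6)
Q(2201, 830) + Y = 830*(10 + 830) - 142014186787894271/60157546260 = 830*840 - 142014186787894271/60157546260 = 697200 - 142014186787894271/60157546260 = -100072345535422271/60157546260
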